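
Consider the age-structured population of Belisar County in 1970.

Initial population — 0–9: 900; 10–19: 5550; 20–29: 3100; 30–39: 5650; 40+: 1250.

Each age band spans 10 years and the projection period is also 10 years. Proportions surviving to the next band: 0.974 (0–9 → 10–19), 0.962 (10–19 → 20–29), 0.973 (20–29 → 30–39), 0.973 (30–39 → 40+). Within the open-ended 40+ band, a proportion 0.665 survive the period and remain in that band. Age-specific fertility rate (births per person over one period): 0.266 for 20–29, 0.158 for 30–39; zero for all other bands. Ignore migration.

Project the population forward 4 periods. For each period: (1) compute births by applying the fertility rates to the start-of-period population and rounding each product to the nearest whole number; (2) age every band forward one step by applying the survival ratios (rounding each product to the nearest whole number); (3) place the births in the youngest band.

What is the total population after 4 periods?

Call the bands 1 to 5, youngest first.
[period 1]
Births: 3100 × 0.266 = 825 ; 5650 × 0.158 = 893 → 1718
Band 2: 900 × 0.974 = 877
Band 3: 5550 × 0.962 = 5339
Band 4: 3100 × 0.973 = 3016
Band 5: 5650 × 0.973 + 1250 × 0.665 = 5497 + 831 = 6328
Giving 1718 / 877 / 5339 / 3016 / 6328.
[period 2]
Births: 5339 × 0.266 = 1420 ; 3016 × 0.158 = 477 → 1897
Band 2: 1718 × 0.974 = 1673
Band 3: 877 × 0.962 = 844
Band 4: 5339 × 0.973 = 5195
Band 5: 3016 × 0.973 + 6328 × 0.665 = 2935 + 4208 = 7143
Giving 1897 / 1673 / 844 / 5195 / 7143.
[period 3]
Births: 844 × 0.266 = 225 ; 5195 × 0.158 = 821 → 1046
Band 2: 1897 × 0.974 = 1848
Band 3: 1673 × 0.962 = 1609
Band 4: 844 × 0.973 = 821
Band 5: 5195 × 0.973 + 7143 × 0.665 = 5055 + 4750 = 9805
Giving 1046 / 1848 / 1609 / 821 / 9805.
[period 4]
Births: 1609 × 0.266 = 428 ; 821 × 0.158 = 130 → 558
Band 2: 1046 × 0.974 = 1019
Band 3: 1848 × 0.962 = 1778
Band 4: 1609 × 0.973 = 1566
Band 5: 821 × 0.973 + 9805 × 0.665 = 799 + 6520 = 7319
Giving 558 / 1019 / 1778 / 1566 / 7319.
Total after period 4: 558 + 1019 + 1778 + 1566 + 7319 = 12240

12240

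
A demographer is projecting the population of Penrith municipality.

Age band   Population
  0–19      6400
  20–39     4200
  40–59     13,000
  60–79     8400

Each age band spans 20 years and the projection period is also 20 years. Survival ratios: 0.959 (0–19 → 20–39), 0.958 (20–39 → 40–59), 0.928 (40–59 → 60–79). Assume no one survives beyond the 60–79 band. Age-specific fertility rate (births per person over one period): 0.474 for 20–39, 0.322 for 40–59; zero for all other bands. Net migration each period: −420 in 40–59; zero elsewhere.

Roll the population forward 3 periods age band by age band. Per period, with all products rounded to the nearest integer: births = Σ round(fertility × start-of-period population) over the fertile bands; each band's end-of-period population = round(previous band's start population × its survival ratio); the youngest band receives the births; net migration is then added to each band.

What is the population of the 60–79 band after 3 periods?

Call the bands 1 to 4, youngest first.
Period 1.
Births: 4200 × 0.474 = 1991  |  13000 × 0.322 = 4186 — total 6177
Band 2: 6400 × 0.959 = 6138
Band 3: 4200 × 0.958 = 4024
Band 4: 13000 × 0.928 = 12064
Net migration: Band 3 − 420 → 3604
Population now: 0–19=6177, 20–39=6138, 40–59=3604, 60–79=12064
Period 2.
Births: 6138 × 0.474 = 2909  |  3604 × 0.322 = 1160 — total 4069
Band 2: 6177 × 0.959 = 5924
Band 3: 6138 × 0.958 = 5880
Band 4: 3604 × 0.928 = 3345
Net migration: Band 3 − 420 → 5460
Population now: 0–19=4069, 20–39=5924, 40–59=5460, 60–79=3345
Period 3.
Births: 5924 × 0.474 = 2808  |  5460 × 0.322 = 1758 — total 4566
Band 2: 4069 × 0.959 = 3902
Band 3: 5924 × 0.958 = 5675
Band 4: 5460 × 0.928 = 5067
Net migration: Band 3 − 420 → 5255
Population now: 0–19=4566, 20–39=3902, 40–59=5255, 60–79=5067

5067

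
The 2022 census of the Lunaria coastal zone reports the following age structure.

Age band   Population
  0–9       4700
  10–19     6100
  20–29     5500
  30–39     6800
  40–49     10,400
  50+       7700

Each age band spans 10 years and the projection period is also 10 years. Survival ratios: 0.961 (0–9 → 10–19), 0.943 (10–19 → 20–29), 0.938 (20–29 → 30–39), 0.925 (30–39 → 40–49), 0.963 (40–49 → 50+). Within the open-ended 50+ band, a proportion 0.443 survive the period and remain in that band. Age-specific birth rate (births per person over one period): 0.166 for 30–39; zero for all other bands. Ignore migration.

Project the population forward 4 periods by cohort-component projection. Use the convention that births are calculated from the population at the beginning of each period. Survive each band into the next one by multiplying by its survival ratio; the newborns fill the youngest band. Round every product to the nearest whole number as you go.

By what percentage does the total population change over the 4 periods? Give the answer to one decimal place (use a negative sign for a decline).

[period 1]
Births: 6800 × 0.166 = 1129
10–19: 4700 × 0.961 = 4517
20–29: 6100 × 0.943 = 5752
30–39: 5500 × 0.938 = 5159
40–49: 6800 × 0.925 = 6290
50+: 10400 × 0.963 + 7700 × 0.443 = 10015 + 3411 = 13426
Giving 1129 / 4517 / 5752 / 5159 / 6290 / 13426.
[period 2]
Births: 5159 × 0.166 = 856
10–19: 1129 × 0.961 = 1085
20–29: 4517 × 0.943 = 4260
30–39: 5752 × 0.938 = 5395
40–49: 5159 × 0.925 = 4772
50+: 6290 × 0.963 + 13426 × 0.443 = 6057 + 5948 = 12005
Giving 856 / 1085 / 4260 / 5395 / 4772 / 12005.
[period 3]
Births: 5395 × 0.166 = 896
10–19: 856 × 0.961 = 823
20–29: 1085 × 0.943 = 1023
30–39: 4260 × 0.938 = 3996
40–49: 5395 × 0.925 = 4990
50+: 4772 × 0.963 + 12005 × 0.443 = 4595 + 5318 = 9913
Giving 896 / 823 / 1023 / 3996 / 4990 / 9913.
[period 4]
Births: 3996 × 0.166 = 663
10–19: 896 × 0.961 = 861
20–29: 823 × 0.943 = 776
30–39: 1023 × 0.938 = 960
40–49: 3996 × 0.925 = 3696
50+: 4990 × 0.963 + 9913 × 0.443 = 4805 + 4391 = 9196
Giving 663 / 861 / 776 / 960 / 3696 / 9196.
Total: 41200 → 16152; change = -25048; percentage change = -60.8%

-60.8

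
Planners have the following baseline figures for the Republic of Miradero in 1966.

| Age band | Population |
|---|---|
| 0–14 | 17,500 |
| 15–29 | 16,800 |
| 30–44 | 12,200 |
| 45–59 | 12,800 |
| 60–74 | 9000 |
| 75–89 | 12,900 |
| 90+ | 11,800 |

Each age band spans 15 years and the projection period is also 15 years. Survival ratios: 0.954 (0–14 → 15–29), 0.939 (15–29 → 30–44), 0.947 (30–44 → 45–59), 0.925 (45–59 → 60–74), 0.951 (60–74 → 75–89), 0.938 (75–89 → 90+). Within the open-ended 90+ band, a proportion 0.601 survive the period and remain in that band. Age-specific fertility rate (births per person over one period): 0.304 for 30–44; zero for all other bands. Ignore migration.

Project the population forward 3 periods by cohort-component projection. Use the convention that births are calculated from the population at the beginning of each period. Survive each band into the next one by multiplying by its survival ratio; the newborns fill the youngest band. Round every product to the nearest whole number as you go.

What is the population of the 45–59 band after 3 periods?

[period 1]
Births: 12200 × 0.304 = 3709
15–29: 17500 × 0.954 = 16695
30–44: 16800 × 0.939 = 15775
45–59: 12200 × 0.947 = 11553
60–74: 12800 × 0.925 = 11840
75–89: 9000 × 0.951 = 8559
90+: 12900 × 0.938 + 11800 × 0.601 = 12100 + 7092 = 19192
→ [3709, 16695, 15775, 11553, 11840, 8559, 19192]
[period 2]
Births: 15775 × 0.304 = 4796
15–29: 3709 × 0.954 = 3538
30–44: 16695 × 0.939 = 15677
45–59: 15775 × 0.947 = 14939
60–74: 11553 × 0.925 = 10687
75–89: 11840 × 0.951 = 11260
90+: 8559 × 0.938 + 19192 × 0.601 = 8028 + 11534 = 19562
→ [4796, 3538, 15677, 14939, 10687, 11260, 19562]
[period 3]
Births: 15677 × 0.304 = 4766
15–29: 4796 × 0.954 = 4575
30–44: 3538 × 0.939 = 3322
45–59: 15677 × 0.947 = 14846
60–74: 14939 × 0.925 = 13819
75–89: 10687 × 0.951 = 10163
90+: 11260 × 0.938 + 19562 × 0.601 = 10562 + 11757 = 22319
→ [4766, 4575, 3322, 14846, 13819, 10163, 22319]

14846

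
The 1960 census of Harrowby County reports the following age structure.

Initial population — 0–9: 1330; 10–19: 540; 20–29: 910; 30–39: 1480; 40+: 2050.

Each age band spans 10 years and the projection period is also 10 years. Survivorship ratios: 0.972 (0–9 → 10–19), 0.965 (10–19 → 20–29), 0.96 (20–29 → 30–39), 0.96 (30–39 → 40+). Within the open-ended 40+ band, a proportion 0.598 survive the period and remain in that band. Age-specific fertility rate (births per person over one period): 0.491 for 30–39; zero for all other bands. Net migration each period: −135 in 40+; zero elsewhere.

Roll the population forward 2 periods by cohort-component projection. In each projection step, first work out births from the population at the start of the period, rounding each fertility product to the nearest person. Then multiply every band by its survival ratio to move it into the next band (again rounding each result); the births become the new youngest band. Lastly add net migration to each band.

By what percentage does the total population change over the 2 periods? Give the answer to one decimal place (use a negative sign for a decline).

-19.3

After projecting period 1:
Births: 1480 × 0.491 = 727
10–19: 1330 × 0.972 = 1293
20–29: 540 × 0.965 = 521
30–39: 910 × 0.96 = 874
40+: 1480 × 0.96 + 2050 × 0.598 = 1421 + 1226 = 2647
Net migration: 40+ − 135 → 2512
End of period: [727, 1293, 521, 874, 2512]
After projecting period 2:
Births: 874 × 0.491 = 429
10–19: 727 × 0.972 = 707
20–29: 1293 × 0.965 = 1248
30–39: 521 × 0.96 = 500
40+: 874 × 0.96 + 2512 × 0.598 = 839 + 1502 = 2341
Net migration: 40+ − 135 → 2206
End of period: [429, 707, 1248, 500, 2206]
Total: 6310 → 5090; change = -1220; percentage change = -19.3%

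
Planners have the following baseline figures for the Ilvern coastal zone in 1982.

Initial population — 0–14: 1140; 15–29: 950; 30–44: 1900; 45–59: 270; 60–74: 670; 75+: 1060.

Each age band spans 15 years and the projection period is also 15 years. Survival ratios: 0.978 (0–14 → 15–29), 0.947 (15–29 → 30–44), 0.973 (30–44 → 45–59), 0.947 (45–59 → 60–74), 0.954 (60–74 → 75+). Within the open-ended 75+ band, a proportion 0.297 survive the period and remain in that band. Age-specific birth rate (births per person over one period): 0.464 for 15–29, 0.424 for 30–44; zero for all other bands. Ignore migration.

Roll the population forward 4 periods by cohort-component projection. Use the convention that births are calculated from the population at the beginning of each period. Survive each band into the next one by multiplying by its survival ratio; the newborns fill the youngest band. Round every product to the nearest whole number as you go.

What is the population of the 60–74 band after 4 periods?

[period 1]
Births: 950 × 0.464 = 441, 1900 × 0.424 = 806 ⇒ total 1247
15–29: 1140 × 0.978 = 1115
30–44: 950 × 0.947 = 900
45–59: 1900 × 0.973 = 1849
60–74: 270 × 0.947 = 256
75+: 670 × 0.954 + 1060 × 0.297 = 639 + 315 = 954
Population now: 0–14=1247, 15–29=1115, 30–44=900, 45–59=1849, 60–74=256, 75+=954
[period 2]
Births: 1115 × 0.464 = 517, 900 × 0.424 = 382 ⇒ total 899
15–29: 1247 × 0.978 = 1220
30–44: 1115 × 0.947 = 1056
45–59: 900 × 0.973 = 876
60–74: 1849 × 0.947 = 1751
75+: 256 × 0.954 + 954 × 0.297 = 244 + 283 = 527
Population now: 0–14=899, 15–29=1220, 30–44=1056, 45–59=876, 60–74=1751, 75+=527
[period 3]
Births: 1220 × 0.464 = 566, 1056 × 0.424 = 448 ⇒ total 1014
15–29: 899 × 0.978 = 879
30–44: 1220 × 0.947 = 1155
45–59: 1056 × 0.973 = 1027
60–74: 876 × 0.947 = 830
75+: 1751 × 0.954 + 527 × 0.297 = 1670 + 157 = 1827
Population now: 0–14=1014, 15–29=879, 30–44=1155, 45–59=1027, 60–74=830, 75+=1827
[period 4]
Births: 879 × 0.464 = 408, 1155 × 0.424 = 490 ⇒ total 898
15–29: 1014 × 0.978 = 992
30–44: 879 × 0.947 = 832
45–59: 1155 × 0.973 = 1124
60–74: 1027 × 0.947 = 973
75+: 830 × 0.954 + 1827 × 0.297 = 792 + 543 = 1335
Population now: 0–14=898, 15–29=992, 30–44=832, 45–59=1124, 60–74=973, 75+=1335

973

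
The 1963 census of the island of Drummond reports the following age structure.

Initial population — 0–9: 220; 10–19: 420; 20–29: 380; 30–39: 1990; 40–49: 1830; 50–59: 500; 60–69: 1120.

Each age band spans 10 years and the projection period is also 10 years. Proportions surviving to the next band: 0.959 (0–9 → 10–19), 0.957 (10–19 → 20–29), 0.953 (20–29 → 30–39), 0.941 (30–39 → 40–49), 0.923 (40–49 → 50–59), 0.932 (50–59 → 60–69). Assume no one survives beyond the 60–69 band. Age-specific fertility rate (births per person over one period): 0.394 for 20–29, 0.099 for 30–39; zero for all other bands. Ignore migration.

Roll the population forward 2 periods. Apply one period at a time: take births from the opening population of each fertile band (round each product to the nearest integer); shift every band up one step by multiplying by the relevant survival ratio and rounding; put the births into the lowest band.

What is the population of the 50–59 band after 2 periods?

— Period 1 —
Births: 380 * 0.394 = 150 ; 1990 * 0.099 = 197 → total 347
10–19: 220 * 0.959 = 211
20–29: 420 * 0.957 = 402
30–39: 380 * 0.953 = 362
40–49: 1990 * 0.941 = 1873
50–59: 1830 * 0.923 = 1689
60–69: 500 * 0.932 = 466
→ [347, 211, 402, 362, 1873, 1689, 466]
— Period 2 —
Births: 402 * 0.394 = 158 ; 362 * 0.099 = 36 → total 194
10–19: 347 * 0.959 = 333
20–29: 211 * 0.957 = 202
30–39: 402 * 0.953 = 383
40–49: 362 * 0.941 = 341
50–59: 1873 * 0.923 = 1729
60–69: 1689 * 0.932 = 1574
→ [194, 333, 202, 383, 341, 1729, 1574]

1729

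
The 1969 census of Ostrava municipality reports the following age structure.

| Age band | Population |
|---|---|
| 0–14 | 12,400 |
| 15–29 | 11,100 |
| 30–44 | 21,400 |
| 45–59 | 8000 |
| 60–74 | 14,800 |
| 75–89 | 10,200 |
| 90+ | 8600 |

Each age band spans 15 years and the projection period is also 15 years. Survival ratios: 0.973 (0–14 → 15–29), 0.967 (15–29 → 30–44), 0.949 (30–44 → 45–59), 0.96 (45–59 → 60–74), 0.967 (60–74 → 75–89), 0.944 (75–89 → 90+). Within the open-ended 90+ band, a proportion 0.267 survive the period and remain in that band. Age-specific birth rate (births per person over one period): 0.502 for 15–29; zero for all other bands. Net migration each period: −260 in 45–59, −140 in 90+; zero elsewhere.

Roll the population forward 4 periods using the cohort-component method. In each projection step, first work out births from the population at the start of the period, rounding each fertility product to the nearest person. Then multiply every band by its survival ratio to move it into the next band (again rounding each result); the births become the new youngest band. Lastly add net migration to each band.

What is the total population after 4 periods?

Let band 1 be 0–14 through band 7 = 90+.
— Period 1 —
Births: 11100 * 0.502 = 5572
Band 2: 12400 * 0.973 = 12065
Band 3: 11100 * 0.967 = 10734
Band 4: 21400 * 0.949 = 20309
Band 5: 8000 * 0.96 = 7680
Band 6: 14800 * 0.967 = 14312
Band 7: 10200 * 0.944 + 8600 * 0.267 = 9629 + 2296 = 11925
Net migration: Band 4 − 260 → 20049; Band 7 − 140 → 11785
Population now: 0–14=5572, 15–29=12065, 30–44=10734, 45–59=20049, 60–74=7680, 75–89=14312, 90+=11785
— Period 2 —
Births: 12065 * 0.502 = 6057
Band 2: 5572 * 0.973 = 5422
Band 3: 12065 * 0.967 = 11667
Band 4: 10734 * 0.949 = 10187
Band 5: 20049 * 0.96 = 19247
Band 6: 7680 * 0.967 = 7427
Band 7: 14312 * 0.944 + 11785 * 0.267 = 13511 + 3147 = 16658
Net migration: Band 4 − 260 → 9927; Band 7 − 140 → 16518
Population now: 0–14=6057, 15–29=5422, 30–44=11667, 45–59=9927, 60–74=19247, 75–89=7427, 90+=16518
— Period 3 —
Births: 5422 * 0.502 = 2722
Band 2: 6057 * 0.973 = 5893
Band 3: 5422 * 0.967 = 5243
Band 4: 11667 * 0.949 = 11072
Band 5: 9927 * 0.96 = 9530
Band 6: 19247 * 0.967 = 18612
Band 7: 7427 * 0.944 + 16518 * 0.267 = 7011 + 4410 = 11421
Net migration: Band 4 − 260 → 10812; Band 7 − 140 → 11281
Population now: 0–14=2722, 15–29=5893, 30–44=5243, 45–59=10812, 60–74=9530, 75–89=18612, 90+=11281
— Period 4 —
Births: 5893 * 0.502 = 2958
Band 2: 2722 * 0.973 = 2649
Band 3: 5893 * 0.967 = 5699
Band 4: 5243 * 0.949 = 4976
Band 5: 10812 * 0.96 = 10380
Band 6: 9530 * 0.967 = 9216
Band 7: 18612 * 0.944 + 11281 * 0.267 = 17570 + 3012 = 20582
Net migration: Band 4 − 260 → 4716; Band 7 − 140 → 20442
Population now: 0–14=2958, 15–29=2649, 30–44=5699, 45–59=4716, 60–74=10380, 75–89=9216, 90+=20442
Total after period 4: 2958 + 2649 + 5699 + 4716 + 10380 + 9216 + 20442 = 56060

56060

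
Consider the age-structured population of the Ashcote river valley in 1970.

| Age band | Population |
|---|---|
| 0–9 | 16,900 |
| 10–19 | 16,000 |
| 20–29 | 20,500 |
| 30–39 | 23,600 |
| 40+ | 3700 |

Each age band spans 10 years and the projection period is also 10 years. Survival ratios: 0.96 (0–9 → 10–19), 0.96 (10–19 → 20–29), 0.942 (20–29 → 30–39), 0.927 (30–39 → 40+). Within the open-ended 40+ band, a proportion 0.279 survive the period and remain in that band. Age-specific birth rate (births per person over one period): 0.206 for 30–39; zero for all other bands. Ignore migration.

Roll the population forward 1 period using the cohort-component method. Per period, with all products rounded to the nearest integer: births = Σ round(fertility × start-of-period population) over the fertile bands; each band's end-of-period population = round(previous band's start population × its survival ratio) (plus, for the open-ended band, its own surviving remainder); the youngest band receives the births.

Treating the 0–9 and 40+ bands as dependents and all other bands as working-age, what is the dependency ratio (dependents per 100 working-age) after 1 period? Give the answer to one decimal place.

Period 1.
Births: 23600 × 0.206 = 4862
10–19: 16900 × 0.96 = 16224
20–29: 16000 × 0.96 = 15360
30–39: 20500 × 0.942 = 19311
40+: 23600 × 0.927 + 3700 × 0.279 = 21877 + 1032 = 22909
End of period: [4862, 16224, 15360, 19311, 22909]
Dependents (band 0–9 + band 40+) = 4862 + 22909 = 27771; working-age = 50895; ratio = 27771/50895 × 100 = 54.6

54.6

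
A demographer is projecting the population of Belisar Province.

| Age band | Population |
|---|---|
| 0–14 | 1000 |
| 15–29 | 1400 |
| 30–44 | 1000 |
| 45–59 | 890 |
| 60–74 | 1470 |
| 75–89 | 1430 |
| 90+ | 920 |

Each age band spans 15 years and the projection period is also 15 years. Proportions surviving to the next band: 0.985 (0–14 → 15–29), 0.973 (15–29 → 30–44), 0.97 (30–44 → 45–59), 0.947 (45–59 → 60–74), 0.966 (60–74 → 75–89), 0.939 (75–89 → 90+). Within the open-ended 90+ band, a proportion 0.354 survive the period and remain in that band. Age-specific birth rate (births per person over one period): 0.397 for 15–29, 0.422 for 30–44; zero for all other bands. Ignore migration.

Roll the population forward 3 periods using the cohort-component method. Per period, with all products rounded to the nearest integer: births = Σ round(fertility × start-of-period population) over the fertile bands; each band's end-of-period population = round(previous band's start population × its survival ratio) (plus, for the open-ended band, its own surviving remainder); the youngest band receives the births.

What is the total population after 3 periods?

Period 1.
Births: 1400 × 0.397 = 556  |  1000 × 0.422 = 422 → 978
15–29: 1000 × 0.985 = 985
30–44: 1400 × 0.973 = 1362
45–59: 1000 × 0.97 = 970
60–74: 890 × 0.947 = 843
75–89: 1470 × 0.966 = 1420
90+: 1430 × 0.939 + 920 × 0.354 = 1343 + 326 = 1669
Giving 978 / 985 / 1362 / 970 / 843 / 1420 / 1669.
Period 2.
Births: 985 × 0.397 = 391  |  1362 × 0.422 = 575 → 966
15–29: 978 × 0.985 = 963
30–44: 985 × 0.973 = 958
45–59: 1362 × 0.97 = 1321
60–74: 970 × 0.947 = 919
75–89: 843 × 0.966 = 814
90+: 1420 × 0.939 + 1669 × 0.354 = 1333 + 591 = 1924
Giving 966 / 963 / 958 / 1321 / 919 / 814 / 1924.
Period 3.
Births: 963 × 0.397 = 382  |  958 × 0.422 = 404 → 786
15–29: 966 × 0.985 = 952
30–44: 963 × 0.973 = 937
45–59: 958 × 0.97 = 929
60–74: 1321 × 0.947 = 1251
75–89: 919 × 0.966 = 888
90+: 814 × 0.939 + 1924 × 0.354 = 764 + 681 = 1445
Giving 786 / 952 / 937 / 929 / 1251 / 888 / 1445.
Total after period 3: 786 + 952 + 937 + 929 + 1251 + 888 + 1445 = 7188

7188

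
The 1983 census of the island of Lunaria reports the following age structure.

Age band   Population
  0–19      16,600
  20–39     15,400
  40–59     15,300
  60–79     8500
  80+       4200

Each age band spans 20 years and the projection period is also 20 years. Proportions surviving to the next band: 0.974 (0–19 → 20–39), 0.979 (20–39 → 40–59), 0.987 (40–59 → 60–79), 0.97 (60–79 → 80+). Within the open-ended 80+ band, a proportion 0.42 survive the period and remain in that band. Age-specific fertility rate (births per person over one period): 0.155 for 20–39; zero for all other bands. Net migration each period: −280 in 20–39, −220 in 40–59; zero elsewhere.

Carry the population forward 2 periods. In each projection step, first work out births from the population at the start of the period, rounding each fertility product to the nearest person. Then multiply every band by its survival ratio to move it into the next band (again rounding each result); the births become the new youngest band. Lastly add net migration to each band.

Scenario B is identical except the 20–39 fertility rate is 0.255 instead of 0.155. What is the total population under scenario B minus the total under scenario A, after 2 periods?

(Bands numbered youngest = 1 to oldest = 5.)
After projecting period 1:
Births: 15400 * 0.155 = 2387
Band 2: 16600 * 0.974 = 16168
Band 3: 15400 * 0.979 = 15077
Band 4: 15300 * 0.987 = 15101
Band 5: 8500 * 0.97 + 4200 * 0.42 = 8245 + 1764 = 10009
Net migration: Band 2 − 280 → 15888; Band 3 − 220 → 14857
Population now: 0–19=2387, 20–39=15888, 40–59=14857, 60–79=15101, 80+=10009
After projecting period 2:
Births: 15888 * 0.155 = 2463
Band 2: 2387 * 0.974 = 2325
Band 3: 15888 * 0.979 = 15554
Band 4: 14857 * 0.987 = 14664
Band 5: 15101 * 0.97 + 10009 * 0.42 = 14648 + 4204 = 18852
Net migration: Band 2 − 280 → 2045; Band 3 − 220 → 15334
Population now: 0–19=2463, 20–39=2045, 40–59=15334, 60–79=14664, 80+=18852
Scenario A total after 2 periods: 53358
Scenario B projection —
After projecting period 1:
Births: 15400 * 0.255 = 3927
Band 2: 16600 * 0.974 = 16168
Band 3: 15400 * 0.979 = 15077
Band 4: 15300 * 0.987 = 15101
Band 5: 8500 * 0.97 + 4200 * 0.42 = 8245 + 1764 = 10009
Net migration: Band 2 − 280 → 15888; Band 3 − 220 → 14857
Population now: 0–19=3927, 20–39=15888, 40–59=14857, 60–79=15101, 80+=10009
After projecting period 2:
Births: 15888 * 0.255 = 4051
Band 2: 3927 * 0.974 = 3825
Band 3: 15888 * 0.979 = 15554
Band 4: 14857 * 0.987 = 14664
Band 5: 15101 * 0.97 + 10009 * 0.42 = 14648 + 4204 = 18852
Net migration: Band 2 − 280 → 3545; Band 3 − 220 → 15334
Population now: 0–19=4051, 20–39=3545, 40–59=15334, 60–79=14664, 80+=18852
Scenario B total after 2 periods: 56446
Difference B − A = 56446 − 53358 = 3088

3088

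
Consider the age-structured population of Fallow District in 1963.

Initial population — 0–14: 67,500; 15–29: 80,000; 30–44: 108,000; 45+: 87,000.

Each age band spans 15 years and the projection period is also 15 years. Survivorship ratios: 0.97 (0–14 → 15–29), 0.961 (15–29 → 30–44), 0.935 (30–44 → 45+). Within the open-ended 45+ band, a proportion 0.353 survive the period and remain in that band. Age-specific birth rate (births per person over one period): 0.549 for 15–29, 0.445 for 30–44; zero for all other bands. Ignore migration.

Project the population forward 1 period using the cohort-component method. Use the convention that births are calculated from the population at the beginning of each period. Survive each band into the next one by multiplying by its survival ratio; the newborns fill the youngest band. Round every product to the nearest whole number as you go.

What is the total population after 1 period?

After projecting period 1:
Births: 80000 × 0.549 = 43920  |  108000 × 0.445 = 48060 — total 91980
15–29: 67500 × 0.97 = 65475
30–44: 80000 × 0.961 = 76880
45+: 108000 × 0.935 + 87000 × 0.353 = 100980 + 30711 = 131691
Population now: 0–14=91980, 15–29=65475, 30–44=76880, 45+=131691
Total after period 1: 91980 + 65475 + 76880 + 131691 = 366026

366026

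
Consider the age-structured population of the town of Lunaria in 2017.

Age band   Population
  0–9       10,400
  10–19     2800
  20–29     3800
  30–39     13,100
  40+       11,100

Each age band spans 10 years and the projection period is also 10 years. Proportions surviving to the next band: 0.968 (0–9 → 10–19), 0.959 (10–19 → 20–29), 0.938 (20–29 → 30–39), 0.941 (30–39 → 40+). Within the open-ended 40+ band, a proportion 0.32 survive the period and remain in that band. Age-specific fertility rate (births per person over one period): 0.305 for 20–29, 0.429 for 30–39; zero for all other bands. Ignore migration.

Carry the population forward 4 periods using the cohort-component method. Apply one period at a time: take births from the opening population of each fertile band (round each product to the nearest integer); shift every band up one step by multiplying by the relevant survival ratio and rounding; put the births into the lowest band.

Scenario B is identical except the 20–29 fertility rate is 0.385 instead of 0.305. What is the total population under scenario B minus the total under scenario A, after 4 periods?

Numbering the bands 1..5 from youngest to oldest:
After projecting period 1:
Births: 3800 × 0.305 = 1159  |  13100 × 0.429 = 5620 → total 6779
Band 2: 10400 × 0.968 = 10067
Band 3: 2800 × 0.959 = 2685
Band 4: 3800 × 0.938 = 3564
Band 5: 13100 × 0.941 + 11100 × 0.32 = 12327 + 3552 = 15879
→ [6779, 10067, 2685, 3564, 15879]
After projecting period 2:
Births: 2685 × 0.305 = 819  |  3564 × 0.429 = 1529 → total 2348
Band 2: 6779 × 0.968 = 6562
Band 3: 10067 × 0.959 = 9654
Band 4: 2685 × 0.938 = 2519
Band 5: 3564 × 0.941 + 15879 × 0.32 = 3354 + 5081 = 8435
→ [2348, 6562, 9654, 2519, 8435]
After projecting period 3:
Births: 9654 × 0.305 = 2944  |  2519 × 0.429 = 1081 → total 4025
Band 2: 2348 × 0.968 = 2273
Band 3: 6562 × 0.959 = 6293
Band 4: 9654 × 0.938 = 9055
Band 5: 2519 × 0.941 + 8435 × 0.32 = 2370 + 2699 = 5069
→ [4025, 2273, 6293, 9055, 5069]
After projecting period 4:
Births: 6293 × 0.305 = 1919  |  9055 × 0.429 = 3885 → total 5804
Band 2: 4025 × 0.968 = 3896
Band 3: 2273 × 0.959 = 2180
Band 4: 6293 × 0.938 = 5903
Band 5: 9055 × 0.941 + 5069 × 0.32 = 8521 + 1622 = 10143
→ [5804, 3896, 2180, 5903, 10143]
Scenario A total after 4 periods: 27926
Scenario B projection —
After projecting period 1:
Births: 3800 × 0.385 = 1463  |  13100 × 0.429 = 5620 → total 7083
Band 2: 10400 × 0.968 = 10067
Band 3: 2800 × 0.959 = 2685
Band 4: 3800 × 0.938 = 3564
Band 5: 13100 × 0.941 + 11100 × 0.32 = 12327 + 3552 = 15879
→ [7083, 10067, 2685, 3564, 15879]
After projecting period 2:
Births: 2685 × 0.385 = 1034  |  3564 × 0.429 = 1529 → total 2563
Band 2: 7083 × 0.968 = 6856
Band 3: 10067 × 0.959 = 9654
Band 4: 2685 × 0.938 = 2519
Band 5: 3564 × 0.941 + 15879 × 0.32 = 3354 + 5081 = 8435
→ [2563, 6856, 9654, 2519, 8435]
After projecting period 3:
Births: 9654 × 0.385 = 3717  |  2519 × 0.429 = 1081 → total 4798
Band 2: 2563 × 0.968 = 2481
Band 3: 6856 × 0.959 = 6575
Band 4: 9654 × 0.938 = 9055
Band 5: 2519 × 0.941 + 8435 × 0.32 = 2370 + 2699 = 5069
→ [4798, 2481, 6575, 9055, 5069]
After projecting period 4:
Births: 6575 × 0.385 = 2531  |  9055 × 0.429 = 3885 → total 6416
Band 2: 4798 × 0.968 = 4644
Band 3: 2481 × 0.959 = 2379
Band 4: 6575 × 0.938 = 6167
Band 5: 9055 × 0.941 + 5069 × 0.32 = 8521 + 1622 = 10143
→ [6416, 4644, 2379, 6167, 10143]
Scenario B total after 4 periods: 29749
Difference B − A = 29749 − 27926 = 1823

1823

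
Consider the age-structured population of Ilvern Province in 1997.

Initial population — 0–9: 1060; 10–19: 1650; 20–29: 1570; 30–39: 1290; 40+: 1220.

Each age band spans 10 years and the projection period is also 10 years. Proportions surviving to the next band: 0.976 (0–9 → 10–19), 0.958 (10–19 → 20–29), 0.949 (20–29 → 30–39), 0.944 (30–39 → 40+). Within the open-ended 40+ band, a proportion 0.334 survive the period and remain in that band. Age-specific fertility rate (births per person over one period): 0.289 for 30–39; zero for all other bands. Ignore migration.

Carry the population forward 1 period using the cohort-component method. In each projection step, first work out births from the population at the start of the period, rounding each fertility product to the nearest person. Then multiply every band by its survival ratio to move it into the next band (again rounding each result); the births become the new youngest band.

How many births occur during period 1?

Call the groups 1 to 5, youngest first.
After projecting period 1:
Births: 1290 × 0.289 = 373
Group 2: 1060 × 0.976 = 1035
Group 3: 1650 × 0.958 = 1581
Group 4: 1570 × 0.949 = 1490
Group 5: 1290 × 0.944 + 1220 × 0.334 = 1218 + 407 = 1625
Giving 373 / 1035 / 1581 / 1490 / 1625.

373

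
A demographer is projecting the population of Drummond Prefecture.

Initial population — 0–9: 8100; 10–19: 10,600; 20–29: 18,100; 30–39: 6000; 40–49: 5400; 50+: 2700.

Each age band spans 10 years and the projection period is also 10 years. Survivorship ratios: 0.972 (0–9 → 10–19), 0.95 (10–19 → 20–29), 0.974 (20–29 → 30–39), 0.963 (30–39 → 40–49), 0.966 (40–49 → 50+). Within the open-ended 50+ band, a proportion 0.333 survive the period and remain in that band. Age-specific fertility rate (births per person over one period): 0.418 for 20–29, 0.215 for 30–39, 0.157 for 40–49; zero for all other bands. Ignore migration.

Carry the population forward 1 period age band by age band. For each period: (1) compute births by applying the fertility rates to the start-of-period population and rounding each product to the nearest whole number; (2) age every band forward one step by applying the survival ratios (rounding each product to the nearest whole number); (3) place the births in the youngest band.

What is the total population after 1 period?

57169

[period 1]
Births: 18100 × 0.418 = 7566  |  6000 × 0.215 = 1290  |  5400 × 0.157 = 848 → 9704
10–19: 8100 × 0.972 = 7873
20–29: 10600 × 0.95 = 10070
30–39: 18100 × 0.974 = 17629
40–49: 6000 × 0.963 = 5778
50+: 5400 × 0.966 + 2700 × 0.333 = 5216 + 899 = 6115
End of period: [9704, 7873, 10070, 17629, 5778, 6115]
Total after period 1: 9704 + 7873 + 10070 + 17629 + 5778 + 6115 = 57169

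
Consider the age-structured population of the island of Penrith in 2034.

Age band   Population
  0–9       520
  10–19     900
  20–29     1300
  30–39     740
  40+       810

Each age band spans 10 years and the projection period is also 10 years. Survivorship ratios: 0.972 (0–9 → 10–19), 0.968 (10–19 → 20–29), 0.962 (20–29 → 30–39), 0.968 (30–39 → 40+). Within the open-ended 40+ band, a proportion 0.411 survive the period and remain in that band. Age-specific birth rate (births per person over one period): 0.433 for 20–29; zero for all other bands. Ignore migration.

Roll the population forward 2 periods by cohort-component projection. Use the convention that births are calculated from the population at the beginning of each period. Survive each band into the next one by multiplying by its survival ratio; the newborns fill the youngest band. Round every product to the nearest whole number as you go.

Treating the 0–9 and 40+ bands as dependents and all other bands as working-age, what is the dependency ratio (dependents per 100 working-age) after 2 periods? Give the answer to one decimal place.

Let band 1 be 0–9 through band 5 = 40+.
After projecting period 1:
Births: 1300 × 0.433 = 563
Band 2: 520 × 0.972 = 505
Band 3: 900 × 0.968 = 871
Band 4: 1300 × 0.962 = 1251
Band 5: 740 × 0.968 + 810 × 0.411 = 716 + 333 = 1049
End of period: [563, 505, 871, 1251, 1049]
After projecting period 2:
Births: 871 × 0.433 = 377
Band 2: 563 × 0.972 = 547
Band 3: 505 × 0.968 = 489
Band 4: 871 × 0.962 = 838
Band 5: 1251 × 0.968 + 1049 × 0.411 = 1211 + 431 = 1642
End of period: [377, 547, 489, 838, 1642]
Dependents (band 0–9 + band 40+) = 377 + 1642 = 2019; working-age = 1874; ratio = 2019/1874 × 100 = 107.7

107.7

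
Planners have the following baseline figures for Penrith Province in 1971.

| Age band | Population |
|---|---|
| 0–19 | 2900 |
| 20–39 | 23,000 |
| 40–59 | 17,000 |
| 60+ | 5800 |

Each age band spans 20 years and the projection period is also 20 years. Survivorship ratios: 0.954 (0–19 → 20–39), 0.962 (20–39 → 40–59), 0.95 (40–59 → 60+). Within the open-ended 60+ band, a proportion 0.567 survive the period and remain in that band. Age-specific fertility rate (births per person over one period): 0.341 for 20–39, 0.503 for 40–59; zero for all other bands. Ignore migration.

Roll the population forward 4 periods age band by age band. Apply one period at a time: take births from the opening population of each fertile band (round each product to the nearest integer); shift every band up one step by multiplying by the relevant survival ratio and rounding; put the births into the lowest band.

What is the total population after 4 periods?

(Bands numbered youngest = 1 to oldest = 4.)
After projecting period 1:
Births: 23000 * 0.341 = 7843  |  17000 * 0.503 = 8551 → 16394
Band 2: 2900 * 0.954 = 2767
Band 3: 23000 * 0.962 = 22126
Band 4: 17000 * 0.95 + 5800 * 0.567 = 16150 + 3289 = 19439
→ [16394, 2767, 22126, 19439]
After projecting period 2:
Births: 2767 * 0.341 = 944  |  22126 * 0.503 = 11129 → 12073
Band 2: 16394 * 0.954 = 15640
Band 3: 2767 * 0.962 = 2662
Band 4: 22126 * 0.95 + 19439 * 0.567 = 21020 + 11022 = 32042
→ [12073, 15640, 2662, 32042]
After projecting period 3:
Births: 15640 * 0.341 = 5333  |  2662 * 0.503 = 1339 → 6672
Band 2: 12073 * 0.954 = 11518
Band 3: 15640 * 0.962 = 15046
Band 4: 2662 * 0.95 + 32042 * 0.567 = 2529 + 18168 = 20697
→ [6672, 11518, 15046, 20697]
After projecting period 4:
Births: 11518 * 0.341 = 3928  |  15046 * 0.503 = 7568 → 11496
Band 2: 6672 * 0.954 = 6365
Band 3: 11518 * 0.962 = 11080
Band 4: 15046 * 0.95 + 20697 * 0.567 = 14294 + 11735 = 26029
→ [11496, 6365, 11080, 26029]
Total after period 4: 11496 + 6365 + 11080 + 26029 = 54970

54970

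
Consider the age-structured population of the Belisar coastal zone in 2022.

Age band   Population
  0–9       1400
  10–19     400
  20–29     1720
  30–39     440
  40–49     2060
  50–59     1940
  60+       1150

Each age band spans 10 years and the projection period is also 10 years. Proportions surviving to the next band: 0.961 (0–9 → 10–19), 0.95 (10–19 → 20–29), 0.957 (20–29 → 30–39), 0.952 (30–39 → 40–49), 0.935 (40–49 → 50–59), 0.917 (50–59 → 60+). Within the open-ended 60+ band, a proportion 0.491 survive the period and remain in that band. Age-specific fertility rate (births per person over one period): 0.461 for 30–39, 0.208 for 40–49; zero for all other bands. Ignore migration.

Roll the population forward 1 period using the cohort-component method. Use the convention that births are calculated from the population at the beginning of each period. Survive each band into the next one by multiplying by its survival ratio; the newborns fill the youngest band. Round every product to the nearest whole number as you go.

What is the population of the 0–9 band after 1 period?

Numbering the groups 1..7 from youngest to oldest:
After projecting period 1:
Births: 440 × 0.461 = 203 ; 2060 × 0.208 = 428 ⇒ total 631
Group 2: 1400 × 0.961 = 1345
Group 3: 400 × 0.95 = 380
Group 4: 1720 × 0.957 = 1646
Group 5: 440 × 0.952 = 419
Group 6: 2060 × 0.935 = 1926
Group 7: 1940 × 0.917 + 1150 × 0.491 = 1779 + 565 = 2344
Giving 631 / 1345 / 380 / 1646 / 419 / 1926 / 2344.

631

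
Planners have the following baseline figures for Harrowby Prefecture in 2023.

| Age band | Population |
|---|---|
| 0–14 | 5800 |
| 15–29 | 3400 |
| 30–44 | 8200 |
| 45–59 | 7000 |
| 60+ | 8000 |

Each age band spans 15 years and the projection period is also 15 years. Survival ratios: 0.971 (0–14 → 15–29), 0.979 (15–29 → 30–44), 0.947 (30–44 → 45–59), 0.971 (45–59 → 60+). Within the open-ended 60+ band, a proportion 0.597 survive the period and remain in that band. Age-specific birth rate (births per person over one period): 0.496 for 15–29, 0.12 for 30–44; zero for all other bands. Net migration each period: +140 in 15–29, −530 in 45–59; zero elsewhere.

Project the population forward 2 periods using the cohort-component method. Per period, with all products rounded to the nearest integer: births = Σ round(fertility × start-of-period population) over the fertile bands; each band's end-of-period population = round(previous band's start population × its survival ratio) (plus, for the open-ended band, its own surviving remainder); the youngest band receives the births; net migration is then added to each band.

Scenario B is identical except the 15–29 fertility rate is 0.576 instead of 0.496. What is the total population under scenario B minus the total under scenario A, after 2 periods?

726

— Period 1 —
Births: 3400 × 0.496 = 1686 ; 8200 × 0.12 = 984 → total 2670
15–29: 5800 × 0.971 = 5632
30–44: 3400 × 0.979 = 3329
45–59: 8200 × 0.947 = 7765
60+: 7000 × 0.971 + 8000 × 0.597 = 6797 + 4776 = 11573
Net migration: 15–29 + 140 → 5772; 45–59 − 530 → 7235
Population now: 0–14=2670, 15–29=5772, 30–44=3329, 45–59=7235, 60+=11573
— Period 2 —
Births: 5772 × 0.496 = 2863 ; 3329 × 0.12 = 399 → total 3262
15–29: 2670 × 0.971 = 2593
30–44: 5772 × 0.979 = 5651
45–59: 3329 × 0.947 = 3153
60+: 7235 × 0.971 + 11573 × 0.597 = 7025 + 6909 = 13934
Net migration: 15–29 + 140 → 2733; 45–59 − 530 → 2623
Population now: 0–14=3262, 15–29=2733, 30–44=5651, 45–59=2623, 60+=13934
Scenario A total after 2 periods: 28203
Scenario B projection —
— Period 1 —
Births: 3400 × 0.576 = 1958 ; 8200 × 0.12 = 984 → total 2942
15–29: 5800 × 0.971 = 5632
30–44: 3400 × 0.979 = 3329
45–59: 8200 × 0.947 = 7765
60+: 7000 × 0.971 + 8000 × 0.597 = 6797 + 4776 = 11573
Net migration: 15–29 + 140 → 5772; 45–59 − 530 → 7235
Population now: 0–14=2942, 15–29=5772, 30–44=3329, 45–59=7235, 60+=11573
— Period 2 —
Births: 5772 × 0.576 = 3325 ; 3329 × 0.12 = 399 → total 3724
15–29: 2942 × 0.971 = 2857
30–44: 5772 × 0.979 = 5651
45–59: 3329 × 0.947 = 3153
60+: 7235 × 0.971 + 11573 × 0.597 = 7025 + 6909 = 13934
Net migration: 15–29 + 140 → 2997; 45–59 − 530 → 2623
Population now: 0–14=3724, 15–29=2997, 30–44=5651, 45–59=2623, 60+=13934
Scenario B total after 2 periods: 28929
Difference B − A = 28929 − 28203 = 726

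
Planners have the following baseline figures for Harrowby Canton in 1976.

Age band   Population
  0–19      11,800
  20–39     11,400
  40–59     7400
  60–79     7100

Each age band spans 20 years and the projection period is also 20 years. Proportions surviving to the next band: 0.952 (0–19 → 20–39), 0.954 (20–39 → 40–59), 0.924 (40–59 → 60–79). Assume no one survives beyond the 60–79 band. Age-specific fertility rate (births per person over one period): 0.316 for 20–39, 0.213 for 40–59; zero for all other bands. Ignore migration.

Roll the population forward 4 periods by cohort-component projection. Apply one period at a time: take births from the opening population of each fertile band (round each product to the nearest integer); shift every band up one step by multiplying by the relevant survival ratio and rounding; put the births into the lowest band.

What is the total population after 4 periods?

16097

(Groups numbered youngest = 1 to oldest = 4.)
— Period 1 —
Births: 11400 * 0.316 = 3602, 7400 * 0.213 = 1576 → 5178
Group 2: 11800 * 0.952 = 11234
Group 3: 11400 * 0.954 = 10876
Group 4: 7400 * 0.924 = 6838
→ [5178, 11234, 10876, 6838]
— Period 2 —
Births: 11234 * 0.316 = 3550, 10876 * 0.213 = 2317 → 5867
Group 2: 5178 * 0.952 = 4929
Group 3: 11234 * 0.954 = 10717
Group 4: 10876 * 0.924 = 10049
→ [5867, 4929, 10717, 10049]
— Period 3 —
Births: 4929 * 0.316 = 1558, 10717 * 0.213 = 2283 → 3841
Group 2: 5867 * 0.952 = 5585
Group 3: 4929 * 0.954 = 4702
Group 4: 10717 * 0.924 = 9903
→ [3841, 5585, 4702, 9903]
— Period 4 —
Births: 5585 * 0.316 = 1765, 4702 * 0.213 = 1002 → 2767
Group 2: 3841 * 0.952 = 3657
Group 3: 5585 * 0.954 = 5328
Group 4: 4702 * 0.924 = 4345
→ [2767, 3657, 5328, 4345]
Total after period 4: 2767 + 3657 + 5328 + 4345 = 16097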